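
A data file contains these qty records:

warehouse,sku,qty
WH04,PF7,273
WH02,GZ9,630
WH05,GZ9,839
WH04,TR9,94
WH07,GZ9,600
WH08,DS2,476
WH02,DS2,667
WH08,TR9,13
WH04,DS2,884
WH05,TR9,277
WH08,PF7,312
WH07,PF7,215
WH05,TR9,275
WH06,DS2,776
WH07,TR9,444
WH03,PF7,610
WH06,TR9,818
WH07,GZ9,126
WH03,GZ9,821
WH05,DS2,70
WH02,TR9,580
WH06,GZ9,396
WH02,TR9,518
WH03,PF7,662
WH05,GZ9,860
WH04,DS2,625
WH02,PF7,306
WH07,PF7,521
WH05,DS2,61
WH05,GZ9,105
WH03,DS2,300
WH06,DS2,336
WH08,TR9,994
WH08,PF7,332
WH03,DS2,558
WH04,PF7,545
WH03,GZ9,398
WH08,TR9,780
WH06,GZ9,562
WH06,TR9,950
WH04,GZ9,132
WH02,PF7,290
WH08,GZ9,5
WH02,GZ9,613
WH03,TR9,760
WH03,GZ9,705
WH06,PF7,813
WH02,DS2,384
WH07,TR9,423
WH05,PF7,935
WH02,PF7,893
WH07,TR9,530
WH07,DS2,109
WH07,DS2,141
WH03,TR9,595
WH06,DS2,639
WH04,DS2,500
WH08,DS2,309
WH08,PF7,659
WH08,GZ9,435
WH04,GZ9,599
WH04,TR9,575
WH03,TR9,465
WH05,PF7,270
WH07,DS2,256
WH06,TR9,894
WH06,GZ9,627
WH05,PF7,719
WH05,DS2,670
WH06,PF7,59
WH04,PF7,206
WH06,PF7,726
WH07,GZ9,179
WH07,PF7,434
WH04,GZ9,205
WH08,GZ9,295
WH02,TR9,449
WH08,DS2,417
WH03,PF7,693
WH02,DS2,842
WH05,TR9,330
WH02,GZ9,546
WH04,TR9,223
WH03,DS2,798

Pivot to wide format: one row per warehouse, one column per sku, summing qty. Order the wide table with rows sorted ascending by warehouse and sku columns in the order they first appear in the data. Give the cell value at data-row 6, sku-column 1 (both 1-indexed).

1170

With rows sorted ascending by warehouse, row 6 is warehouse=WH07. sku columns in first-appearance order: PF7, GZ9, TR9, DS2; column 1 is PF7.
Long rows with warehouse=WH07, sku=PF7: 215 + 521 + 434 = 1170.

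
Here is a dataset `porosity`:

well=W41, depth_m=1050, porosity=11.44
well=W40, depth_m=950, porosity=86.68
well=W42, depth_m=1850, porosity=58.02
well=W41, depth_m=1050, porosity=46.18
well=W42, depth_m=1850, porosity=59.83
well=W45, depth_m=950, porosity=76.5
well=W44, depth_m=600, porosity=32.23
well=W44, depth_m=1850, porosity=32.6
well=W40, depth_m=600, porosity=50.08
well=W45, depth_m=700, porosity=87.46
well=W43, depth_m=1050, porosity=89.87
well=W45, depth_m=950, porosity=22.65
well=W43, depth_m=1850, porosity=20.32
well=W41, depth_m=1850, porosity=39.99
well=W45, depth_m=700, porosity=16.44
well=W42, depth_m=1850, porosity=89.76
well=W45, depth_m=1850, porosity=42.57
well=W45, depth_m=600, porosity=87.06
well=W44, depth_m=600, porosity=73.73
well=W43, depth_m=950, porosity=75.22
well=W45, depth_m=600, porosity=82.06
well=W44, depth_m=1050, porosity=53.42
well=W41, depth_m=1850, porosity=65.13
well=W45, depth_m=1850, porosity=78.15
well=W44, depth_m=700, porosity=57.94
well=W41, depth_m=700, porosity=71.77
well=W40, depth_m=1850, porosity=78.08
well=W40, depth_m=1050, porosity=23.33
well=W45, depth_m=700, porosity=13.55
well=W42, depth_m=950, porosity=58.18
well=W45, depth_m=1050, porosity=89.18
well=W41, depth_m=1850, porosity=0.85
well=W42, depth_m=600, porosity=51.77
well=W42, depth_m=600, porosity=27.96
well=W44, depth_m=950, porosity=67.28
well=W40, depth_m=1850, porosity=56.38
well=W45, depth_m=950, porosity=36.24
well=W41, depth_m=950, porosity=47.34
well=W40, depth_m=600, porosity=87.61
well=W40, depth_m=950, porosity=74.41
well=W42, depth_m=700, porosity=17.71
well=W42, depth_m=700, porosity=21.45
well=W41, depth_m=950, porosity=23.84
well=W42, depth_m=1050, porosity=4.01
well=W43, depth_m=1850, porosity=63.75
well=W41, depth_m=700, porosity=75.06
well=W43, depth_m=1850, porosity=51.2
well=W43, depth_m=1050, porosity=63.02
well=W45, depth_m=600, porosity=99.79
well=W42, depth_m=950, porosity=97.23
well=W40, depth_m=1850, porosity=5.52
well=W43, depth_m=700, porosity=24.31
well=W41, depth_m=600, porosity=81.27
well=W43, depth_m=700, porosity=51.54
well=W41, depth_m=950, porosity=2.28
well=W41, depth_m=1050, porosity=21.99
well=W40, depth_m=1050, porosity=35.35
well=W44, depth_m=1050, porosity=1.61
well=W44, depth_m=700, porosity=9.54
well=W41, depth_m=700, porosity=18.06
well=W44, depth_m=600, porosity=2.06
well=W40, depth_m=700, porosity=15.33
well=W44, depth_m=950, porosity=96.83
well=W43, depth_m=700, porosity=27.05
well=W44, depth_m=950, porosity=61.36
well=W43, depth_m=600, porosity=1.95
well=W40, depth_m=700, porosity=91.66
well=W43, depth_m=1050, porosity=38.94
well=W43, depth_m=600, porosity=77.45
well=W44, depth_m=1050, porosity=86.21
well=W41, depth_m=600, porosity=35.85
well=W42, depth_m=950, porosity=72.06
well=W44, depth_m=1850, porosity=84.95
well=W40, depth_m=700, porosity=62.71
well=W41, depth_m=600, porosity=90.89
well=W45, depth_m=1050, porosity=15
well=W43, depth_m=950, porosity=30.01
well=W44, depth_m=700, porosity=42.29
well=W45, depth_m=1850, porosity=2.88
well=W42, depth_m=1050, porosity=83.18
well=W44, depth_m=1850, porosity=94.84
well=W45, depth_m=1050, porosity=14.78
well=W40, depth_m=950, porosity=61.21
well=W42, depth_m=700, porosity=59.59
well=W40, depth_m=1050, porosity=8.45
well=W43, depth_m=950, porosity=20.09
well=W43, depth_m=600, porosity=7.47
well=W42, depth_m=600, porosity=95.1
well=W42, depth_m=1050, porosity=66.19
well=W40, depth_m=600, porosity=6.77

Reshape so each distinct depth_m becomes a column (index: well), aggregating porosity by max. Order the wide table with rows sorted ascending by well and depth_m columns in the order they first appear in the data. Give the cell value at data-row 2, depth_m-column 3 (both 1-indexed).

With rows sorted ascending by well, row 2 is well=W41. depth_m columns in first-appearance order: 1050, 950, 1850, 600, 700; column 3 is 1850.
Long rows with well=W41, depth_m=1850: max(39.99, 65.13, 0.85) = 65.13.

65.13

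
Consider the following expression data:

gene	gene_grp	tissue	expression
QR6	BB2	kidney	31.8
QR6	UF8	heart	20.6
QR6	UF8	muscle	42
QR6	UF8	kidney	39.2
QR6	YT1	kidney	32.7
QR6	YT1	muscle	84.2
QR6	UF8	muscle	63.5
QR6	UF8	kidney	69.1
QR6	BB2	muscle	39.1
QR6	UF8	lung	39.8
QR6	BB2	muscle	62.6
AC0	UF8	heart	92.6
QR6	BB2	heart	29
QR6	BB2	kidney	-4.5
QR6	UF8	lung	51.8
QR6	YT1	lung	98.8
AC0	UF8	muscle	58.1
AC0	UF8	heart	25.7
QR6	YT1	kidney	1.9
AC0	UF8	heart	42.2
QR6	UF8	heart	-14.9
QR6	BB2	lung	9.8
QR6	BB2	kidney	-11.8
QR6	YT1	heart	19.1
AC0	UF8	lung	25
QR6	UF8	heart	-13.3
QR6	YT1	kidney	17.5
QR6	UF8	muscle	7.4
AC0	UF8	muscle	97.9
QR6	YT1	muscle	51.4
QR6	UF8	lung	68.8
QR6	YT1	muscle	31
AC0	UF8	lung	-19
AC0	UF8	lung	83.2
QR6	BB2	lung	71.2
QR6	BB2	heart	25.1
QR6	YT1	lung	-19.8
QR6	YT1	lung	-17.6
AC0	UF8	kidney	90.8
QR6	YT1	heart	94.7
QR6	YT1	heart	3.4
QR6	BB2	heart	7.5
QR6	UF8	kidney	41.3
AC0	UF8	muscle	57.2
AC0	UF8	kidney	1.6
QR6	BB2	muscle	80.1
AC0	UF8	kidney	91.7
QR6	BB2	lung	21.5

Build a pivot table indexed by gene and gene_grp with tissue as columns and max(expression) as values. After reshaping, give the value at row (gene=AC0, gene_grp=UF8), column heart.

Rows with gene=AC0, gene_grp=UF8 and tissue=heart: expression values are 92.6, 25.7, 42.2.
max(92.6, 25.7, 42.2) = 92.6.

92.6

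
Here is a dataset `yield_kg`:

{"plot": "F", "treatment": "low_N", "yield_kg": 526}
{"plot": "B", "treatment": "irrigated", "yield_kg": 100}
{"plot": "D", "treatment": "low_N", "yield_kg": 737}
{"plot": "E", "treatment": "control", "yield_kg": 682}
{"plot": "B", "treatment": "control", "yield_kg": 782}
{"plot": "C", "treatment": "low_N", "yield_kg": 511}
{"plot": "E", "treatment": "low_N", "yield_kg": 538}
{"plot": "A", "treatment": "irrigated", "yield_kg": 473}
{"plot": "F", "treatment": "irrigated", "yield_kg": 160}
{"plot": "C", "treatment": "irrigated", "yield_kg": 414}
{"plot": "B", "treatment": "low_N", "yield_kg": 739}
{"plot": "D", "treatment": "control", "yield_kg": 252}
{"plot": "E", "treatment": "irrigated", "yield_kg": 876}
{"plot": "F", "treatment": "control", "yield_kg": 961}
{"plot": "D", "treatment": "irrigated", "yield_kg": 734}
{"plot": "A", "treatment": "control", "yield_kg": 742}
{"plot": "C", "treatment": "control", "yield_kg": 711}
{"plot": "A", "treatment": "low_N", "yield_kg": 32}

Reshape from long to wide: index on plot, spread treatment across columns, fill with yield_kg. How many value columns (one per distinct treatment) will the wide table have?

3 distinct treatment values: control, irrigated, low_N.

3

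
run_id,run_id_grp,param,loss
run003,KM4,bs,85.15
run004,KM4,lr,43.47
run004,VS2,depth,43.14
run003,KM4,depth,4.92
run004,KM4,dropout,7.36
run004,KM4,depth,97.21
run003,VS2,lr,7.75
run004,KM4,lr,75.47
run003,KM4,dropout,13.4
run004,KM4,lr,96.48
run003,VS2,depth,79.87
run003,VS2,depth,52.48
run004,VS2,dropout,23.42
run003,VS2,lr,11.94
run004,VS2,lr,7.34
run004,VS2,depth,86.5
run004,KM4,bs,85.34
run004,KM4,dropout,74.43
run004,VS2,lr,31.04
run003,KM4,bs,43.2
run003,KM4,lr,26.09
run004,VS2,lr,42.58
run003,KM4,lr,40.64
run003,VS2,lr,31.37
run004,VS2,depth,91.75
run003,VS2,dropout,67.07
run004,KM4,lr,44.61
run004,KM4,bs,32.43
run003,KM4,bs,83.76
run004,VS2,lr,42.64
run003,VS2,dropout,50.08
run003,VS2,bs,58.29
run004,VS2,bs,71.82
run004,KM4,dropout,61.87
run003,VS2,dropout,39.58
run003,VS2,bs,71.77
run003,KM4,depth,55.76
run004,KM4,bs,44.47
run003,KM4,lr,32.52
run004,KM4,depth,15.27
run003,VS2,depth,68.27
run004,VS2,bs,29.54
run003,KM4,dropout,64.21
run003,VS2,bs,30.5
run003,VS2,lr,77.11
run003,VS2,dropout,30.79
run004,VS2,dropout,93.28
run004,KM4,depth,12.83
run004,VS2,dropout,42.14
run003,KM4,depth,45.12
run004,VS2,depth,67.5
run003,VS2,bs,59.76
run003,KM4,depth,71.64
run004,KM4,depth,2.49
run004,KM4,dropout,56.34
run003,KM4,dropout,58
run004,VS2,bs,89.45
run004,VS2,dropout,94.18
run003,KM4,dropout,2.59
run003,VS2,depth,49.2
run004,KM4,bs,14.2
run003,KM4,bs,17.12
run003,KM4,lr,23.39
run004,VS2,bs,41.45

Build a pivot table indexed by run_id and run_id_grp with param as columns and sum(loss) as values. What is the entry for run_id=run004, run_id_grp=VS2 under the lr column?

123.60

Rows with run_id=run004, run_id_grp=VS2 and param=lr: loss values are 7.34, 31.04, 42.58, 42.64.
7.34 + 31.04 + 42.58 + 42.64 = 123.60.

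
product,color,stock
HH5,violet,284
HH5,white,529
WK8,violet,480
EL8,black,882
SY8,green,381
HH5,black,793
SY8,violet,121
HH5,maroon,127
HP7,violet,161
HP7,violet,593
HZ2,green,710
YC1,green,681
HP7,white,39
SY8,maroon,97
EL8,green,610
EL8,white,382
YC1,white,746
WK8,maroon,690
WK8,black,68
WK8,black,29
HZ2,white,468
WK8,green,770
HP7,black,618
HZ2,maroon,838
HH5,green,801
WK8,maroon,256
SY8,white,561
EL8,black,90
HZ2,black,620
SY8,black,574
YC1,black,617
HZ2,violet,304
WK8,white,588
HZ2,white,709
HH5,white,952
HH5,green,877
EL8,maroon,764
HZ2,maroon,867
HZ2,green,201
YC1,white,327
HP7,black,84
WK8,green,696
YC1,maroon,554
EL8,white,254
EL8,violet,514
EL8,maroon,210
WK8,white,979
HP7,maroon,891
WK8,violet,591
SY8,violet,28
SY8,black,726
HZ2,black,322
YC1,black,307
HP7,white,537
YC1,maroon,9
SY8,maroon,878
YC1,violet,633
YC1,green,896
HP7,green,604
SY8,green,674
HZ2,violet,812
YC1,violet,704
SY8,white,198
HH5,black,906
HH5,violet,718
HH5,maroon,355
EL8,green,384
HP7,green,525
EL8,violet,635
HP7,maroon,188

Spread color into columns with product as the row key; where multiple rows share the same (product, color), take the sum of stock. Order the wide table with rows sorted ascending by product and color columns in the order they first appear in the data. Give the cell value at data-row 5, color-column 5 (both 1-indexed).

With rows sorted ascending by product, row 5 is product=SY8. color columns in first-appearance order: violet, white, black, green, maroon; column 5 is maroon.
Long rows with product=SY8, color=maroon: 97 + 878 = 975.

975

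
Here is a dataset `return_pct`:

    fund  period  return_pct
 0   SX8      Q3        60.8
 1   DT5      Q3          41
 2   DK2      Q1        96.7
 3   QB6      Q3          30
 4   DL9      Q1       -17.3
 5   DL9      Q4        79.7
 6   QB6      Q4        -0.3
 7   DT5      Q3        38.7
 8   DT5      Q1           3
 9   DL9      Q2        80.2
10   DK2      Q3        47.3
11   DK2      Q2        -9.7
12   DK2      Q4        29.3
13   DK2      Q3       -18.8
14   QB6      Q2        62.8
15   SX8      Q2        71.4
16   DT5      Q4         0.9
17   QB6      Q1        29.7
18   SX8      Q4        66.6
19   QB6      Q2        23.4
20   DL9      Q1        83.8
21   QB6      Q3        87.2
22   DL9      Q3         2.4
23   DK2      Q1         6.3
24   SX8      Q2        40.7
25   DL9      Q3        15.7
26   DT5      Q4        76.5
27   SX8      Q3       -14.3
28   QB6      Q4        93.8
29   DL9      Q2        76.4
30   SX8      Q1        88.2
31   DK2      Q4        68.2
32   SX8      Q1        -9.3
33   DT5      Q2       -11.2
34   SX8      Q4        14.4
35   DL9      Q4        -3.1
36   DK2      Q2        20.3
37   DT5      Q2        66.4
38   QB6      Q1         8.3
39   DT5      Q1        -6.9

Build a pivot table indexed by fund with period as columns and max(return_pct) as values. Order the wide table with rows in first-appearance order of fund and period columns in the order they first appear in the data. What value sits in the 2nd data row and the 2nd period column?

3

With rows in first-appearance order of fund, row 2 is fund=DT5. period columns in first-appearance order: Q3, Q1, Q4, Q2; column 2 is Q1.
Long rows with fund=DT5, period=Q1: max(3, -6.9) = 3.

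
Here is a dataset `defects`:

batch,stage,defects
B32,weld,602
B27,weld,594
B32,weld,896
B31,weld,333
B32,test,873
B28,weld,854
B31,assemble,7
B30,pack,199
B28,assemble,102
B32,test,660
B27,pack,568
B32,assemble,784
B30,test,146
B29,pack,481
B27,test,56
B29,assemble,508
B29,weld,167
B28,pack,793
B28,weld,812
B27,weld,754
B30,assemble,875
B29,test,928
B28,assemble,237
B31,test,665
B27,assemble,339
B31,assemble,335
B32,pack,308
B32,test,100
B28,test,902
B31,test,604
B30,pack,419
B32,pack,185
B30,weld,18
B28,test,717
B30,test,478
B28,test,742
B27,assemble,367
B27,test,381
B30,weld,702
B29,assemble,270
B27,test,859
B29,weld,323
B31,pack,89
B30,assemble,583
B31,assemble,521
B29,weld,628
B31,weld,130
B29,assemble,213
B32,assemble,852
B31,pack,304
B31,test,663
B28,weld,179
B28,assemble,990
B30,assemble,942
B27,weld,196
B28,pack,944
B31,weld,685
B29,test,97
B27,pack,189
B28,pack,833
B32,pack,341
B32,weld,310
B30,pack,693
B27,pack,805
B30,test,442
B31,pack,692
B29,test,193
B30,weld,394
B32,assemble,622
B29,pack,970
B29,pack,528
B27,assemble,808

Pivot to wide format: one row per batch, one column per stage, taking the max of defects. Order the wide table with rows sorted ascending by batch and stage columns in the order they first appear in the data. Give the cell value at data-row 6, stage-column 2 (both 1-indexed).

With rows sorted ascending by batch, row 6 is batch=B32. stage columns in first-appearance order: weld, test, assemble, pack; column 2 is test.
Long rows with batch=B32, stage=test: max(873, 660, 100) = 873.

873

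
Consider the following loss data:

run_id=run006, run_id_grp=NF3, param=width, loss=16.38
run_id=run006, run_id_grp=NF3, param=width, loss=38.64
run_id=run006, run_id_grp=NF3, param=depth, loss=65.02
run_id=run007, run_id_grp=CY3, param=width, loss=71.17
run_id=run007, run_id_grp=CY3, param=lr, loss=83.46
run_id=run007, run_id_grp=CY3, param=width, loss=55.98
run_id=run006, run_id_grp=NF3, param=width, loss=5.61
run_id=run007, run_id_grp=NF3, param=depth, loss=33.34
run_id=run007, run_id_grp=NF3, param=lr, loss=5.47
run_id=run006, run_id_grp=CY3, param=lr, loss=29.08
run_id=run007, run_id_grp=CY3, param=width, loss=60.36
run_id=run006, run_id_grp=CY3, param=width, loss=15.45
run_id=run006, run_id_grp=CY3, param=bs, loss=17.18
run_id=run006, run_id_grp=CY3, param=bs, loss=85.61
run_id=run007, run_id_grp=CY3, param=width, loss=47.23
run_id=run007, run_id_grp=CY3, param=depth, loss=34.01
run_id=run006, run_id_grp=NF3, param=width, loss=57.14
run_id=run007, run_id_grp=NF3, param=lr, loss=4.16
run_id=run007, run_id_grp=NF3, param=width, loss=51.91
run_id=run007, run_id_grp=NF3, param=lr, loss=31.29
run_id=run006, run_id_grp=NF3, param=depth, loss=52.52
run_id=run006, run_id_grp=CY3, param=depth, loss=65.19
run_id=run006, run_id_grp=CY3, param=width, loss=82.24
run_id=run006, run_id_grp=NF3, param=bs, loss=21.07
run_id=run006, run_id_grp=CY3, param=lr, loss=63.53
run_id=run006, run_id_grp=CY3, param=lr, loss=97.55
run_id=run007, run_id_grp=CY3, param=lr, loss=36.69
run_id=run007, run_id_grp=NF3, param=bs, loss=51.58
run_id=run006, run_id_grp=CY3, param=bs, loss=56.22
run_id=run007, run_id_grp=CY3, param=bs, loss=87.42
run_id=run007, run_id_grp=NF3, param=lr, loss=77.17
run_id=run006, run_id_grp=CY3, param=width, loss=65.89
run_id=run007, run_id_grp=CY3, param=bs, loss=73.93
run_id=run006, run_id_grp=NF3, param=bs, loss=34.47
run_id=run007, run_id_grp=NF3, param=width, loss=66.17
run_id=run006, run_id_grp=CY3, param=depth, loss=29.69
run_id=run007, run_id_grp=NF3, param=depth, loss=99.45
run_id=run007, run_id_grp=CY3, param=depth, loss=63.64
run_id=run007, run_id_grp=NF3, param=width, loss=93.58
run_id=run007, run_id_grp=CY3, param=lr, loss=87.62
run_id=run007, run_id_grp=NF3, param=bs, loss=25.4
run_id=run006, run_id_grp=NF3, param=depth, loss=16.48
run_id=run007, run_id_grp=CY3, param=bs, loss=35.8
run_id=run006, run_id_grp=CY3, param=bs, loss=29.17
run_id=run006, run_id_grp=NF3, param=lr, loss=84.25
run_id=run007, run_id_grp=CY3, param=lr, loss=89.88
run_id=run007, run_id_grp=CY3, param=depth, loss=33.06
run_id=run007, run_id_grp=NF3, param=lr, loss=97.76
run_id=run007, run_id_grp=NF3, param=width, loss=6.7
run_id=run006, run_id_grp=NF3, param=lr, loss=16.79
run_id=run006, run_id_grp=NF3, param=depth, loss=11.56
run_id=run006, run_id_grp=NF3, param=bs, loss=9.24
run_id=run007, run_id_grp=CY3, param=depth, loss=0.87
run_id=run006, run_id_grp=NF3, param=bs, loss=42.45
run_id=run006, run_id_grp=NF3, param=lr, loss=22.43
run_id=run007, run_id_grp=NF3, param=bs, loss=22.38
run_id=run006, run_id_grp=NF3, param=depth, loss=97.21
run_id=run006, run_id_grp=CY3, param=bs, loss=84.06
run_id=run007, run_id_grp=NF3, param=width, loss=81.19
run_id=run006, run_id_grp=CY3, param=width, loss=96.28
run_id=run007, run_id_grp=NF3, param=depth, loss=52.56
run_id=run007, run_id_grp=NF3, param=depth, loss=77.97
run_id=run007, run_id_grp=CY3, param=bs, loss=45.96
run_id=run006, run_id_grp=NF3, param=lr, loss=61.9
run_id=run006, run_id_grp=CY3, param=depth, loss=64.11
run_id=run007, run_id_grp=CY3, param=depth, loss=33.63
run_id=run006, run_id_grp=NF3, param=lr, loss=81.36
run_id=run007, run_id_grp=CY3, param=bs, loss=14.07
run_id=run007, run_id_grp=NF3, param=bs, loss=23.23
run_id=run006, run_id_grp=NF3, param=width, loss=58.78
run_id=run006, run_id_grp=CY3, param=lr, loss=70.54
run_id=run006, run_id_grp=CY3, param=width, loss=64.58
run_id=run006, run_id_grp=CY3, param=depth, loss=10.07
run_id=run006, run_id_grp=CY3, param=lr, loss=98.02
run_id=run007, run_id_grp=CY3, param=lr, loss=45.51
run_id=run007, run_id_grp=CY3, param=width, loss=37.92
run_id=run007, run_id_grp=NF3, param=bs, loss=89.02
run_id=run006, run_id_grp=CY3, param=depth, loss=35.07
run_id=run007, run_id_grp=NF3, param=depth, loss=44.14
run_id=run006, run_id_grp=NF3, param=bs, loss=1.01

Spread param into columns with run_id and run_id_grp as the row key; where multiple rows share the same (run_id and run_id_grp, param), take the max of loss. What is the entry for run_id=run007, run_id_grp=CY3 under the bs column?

Rows with run_id=run007, run_id_grp=CY3 and param=bs: loss values are 87.42, 73.93, 35.8, 45.96, 14.07.
max(87.42, 73.93, 35.8, 45.96, 14.07) = 87.42.

87.42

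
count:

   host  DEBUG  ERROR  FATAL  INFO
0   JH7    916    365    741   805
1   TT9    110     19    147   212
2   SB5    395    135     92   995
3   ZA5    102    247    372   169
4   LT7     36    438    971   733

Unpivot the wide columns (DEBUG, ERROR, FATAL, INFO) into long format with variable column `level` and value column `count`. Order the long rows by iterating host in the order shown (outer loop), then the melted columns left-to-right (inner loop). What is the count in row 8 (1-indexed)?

212

20 rows total (5 × 4). Row 8: index ⌊(8-1)/4⌋ = 1 into host → TT9; (8-1) mod 4 = 3 into the melted columns → INFO.
So row 8 is (TT9, INFO, 212); count = 212.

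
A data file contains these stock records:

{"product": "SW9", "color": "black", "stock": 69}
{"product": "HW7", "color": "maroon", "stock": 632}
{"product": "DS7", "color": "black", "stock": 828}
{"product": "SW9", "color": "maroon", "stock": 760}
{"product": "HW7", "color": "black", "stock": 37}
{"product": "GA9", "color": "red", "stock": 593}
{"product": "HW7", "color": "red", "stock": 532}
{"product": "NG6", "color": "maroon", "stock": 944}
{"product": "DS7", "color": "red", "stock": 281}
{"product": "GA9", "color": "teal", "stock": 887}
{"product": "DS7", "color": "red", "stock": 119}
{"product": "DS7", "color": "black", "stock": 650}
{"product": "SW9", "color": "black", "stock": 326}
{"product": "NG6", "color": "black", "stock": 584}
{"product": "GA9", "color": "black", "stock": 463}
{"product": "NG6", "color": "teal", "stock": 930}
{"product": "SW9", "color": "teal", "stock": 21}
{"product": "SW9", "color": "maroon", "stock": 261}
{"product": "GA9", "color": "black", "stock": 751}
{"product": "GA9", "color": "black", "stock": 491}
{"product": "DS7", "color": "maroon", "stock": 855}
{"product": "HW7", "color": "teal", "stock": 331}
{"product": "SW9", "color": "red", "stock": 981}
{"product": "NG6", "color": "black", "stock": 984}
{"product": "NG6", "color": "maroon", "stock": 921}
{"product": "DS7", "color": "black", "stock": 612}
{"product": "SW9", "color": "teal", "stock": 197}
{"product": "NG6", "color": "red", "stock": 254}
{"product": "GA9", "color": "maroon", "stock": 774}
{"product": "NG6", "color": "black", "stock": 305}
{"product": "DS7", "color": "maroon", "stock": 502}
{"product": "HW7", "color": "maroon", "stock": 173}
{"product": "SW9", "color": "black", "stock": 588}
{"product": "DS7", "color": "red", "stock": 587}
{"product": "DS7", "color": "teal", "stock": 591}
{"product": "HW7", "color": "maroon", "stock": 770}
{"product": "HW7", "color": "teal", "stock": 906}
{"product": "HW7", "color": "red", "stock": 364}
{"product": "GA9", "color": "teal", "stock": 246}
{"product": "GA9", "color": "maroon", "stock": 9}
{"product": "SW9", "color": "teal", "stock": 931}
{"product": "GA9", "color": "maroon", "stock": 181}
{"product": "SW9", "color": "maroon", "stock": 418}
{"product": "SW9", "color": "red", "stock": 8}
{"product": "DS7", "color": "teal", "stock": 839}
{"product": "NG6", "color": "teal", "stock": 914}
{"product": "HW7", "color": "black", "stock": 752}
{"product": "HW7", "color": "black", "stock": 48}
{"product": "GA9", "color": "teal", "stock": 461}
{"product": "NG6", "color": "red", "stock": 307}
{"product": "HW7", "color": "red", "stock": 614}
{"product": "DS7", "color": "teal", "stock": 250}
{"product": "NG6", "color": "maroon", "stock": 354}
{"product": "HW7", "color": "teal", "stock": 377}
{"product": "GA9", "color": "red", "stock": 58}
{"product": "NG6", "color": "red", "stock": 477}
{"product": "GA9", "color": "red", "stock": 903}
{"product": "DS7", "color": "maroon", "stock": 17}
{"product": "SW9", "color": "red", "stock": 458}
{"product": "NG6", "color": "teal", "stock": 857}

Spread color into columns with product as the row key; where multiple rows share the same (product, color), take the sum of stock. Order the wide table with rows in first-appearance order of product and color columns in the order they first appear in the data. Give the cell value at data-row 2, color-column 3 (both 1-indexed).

With rows in first-appearance order of product, row 2 is product=HW7. color columns in first-appearance order: black, maroon, red, teal; column 3 is red.
Long rows with product=HW7, color=red: 532 + 364 + 614 = 1510.

1510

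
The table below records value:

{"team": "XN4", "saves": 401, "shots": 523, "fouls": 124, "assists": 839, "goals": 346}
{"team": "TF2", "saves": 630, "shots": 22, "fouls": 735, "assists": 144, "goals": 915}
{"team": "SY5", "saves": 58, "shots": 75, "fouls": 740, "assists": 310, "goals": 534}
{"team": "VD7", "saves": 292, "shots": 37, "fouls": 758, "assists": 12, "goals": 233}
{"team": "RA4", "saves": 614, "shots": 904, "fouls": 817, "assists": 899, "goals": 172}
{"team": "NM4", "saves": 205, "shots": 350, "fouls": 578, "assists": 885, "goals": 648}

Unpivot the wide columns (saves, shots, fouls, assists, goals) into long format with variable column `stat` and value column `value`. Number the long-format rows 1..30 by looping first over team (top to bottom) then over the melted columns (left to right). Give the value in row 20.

30 rows total (6 × 5). Row 20: index ⌊(20-1)/5⌋ = 3 into team → VD7; (20-1) mod 5 = 4 into the melted columns → goals.
So row 20 is (VD7, goals, 233); value = 233.

233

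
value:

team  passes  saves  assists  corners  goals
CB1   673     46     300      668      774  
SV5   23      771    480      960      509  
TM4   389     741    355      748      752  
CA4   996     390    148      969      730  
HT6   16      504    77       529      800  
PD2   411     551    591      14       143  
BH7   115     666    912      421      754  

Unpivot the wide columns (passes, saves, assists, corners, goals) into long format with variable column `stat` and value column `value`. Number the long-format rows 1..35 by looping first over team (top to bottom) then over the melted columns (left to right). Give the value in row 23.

35 rows total (7 × 5). Row 23: index ⌊(23-1)/5⌋ = 4 into team → HT6; (23-1) mod 5 = 2 into the melted columns → assists.
So row 23 is (HT6, assists, 77); value = 77.

77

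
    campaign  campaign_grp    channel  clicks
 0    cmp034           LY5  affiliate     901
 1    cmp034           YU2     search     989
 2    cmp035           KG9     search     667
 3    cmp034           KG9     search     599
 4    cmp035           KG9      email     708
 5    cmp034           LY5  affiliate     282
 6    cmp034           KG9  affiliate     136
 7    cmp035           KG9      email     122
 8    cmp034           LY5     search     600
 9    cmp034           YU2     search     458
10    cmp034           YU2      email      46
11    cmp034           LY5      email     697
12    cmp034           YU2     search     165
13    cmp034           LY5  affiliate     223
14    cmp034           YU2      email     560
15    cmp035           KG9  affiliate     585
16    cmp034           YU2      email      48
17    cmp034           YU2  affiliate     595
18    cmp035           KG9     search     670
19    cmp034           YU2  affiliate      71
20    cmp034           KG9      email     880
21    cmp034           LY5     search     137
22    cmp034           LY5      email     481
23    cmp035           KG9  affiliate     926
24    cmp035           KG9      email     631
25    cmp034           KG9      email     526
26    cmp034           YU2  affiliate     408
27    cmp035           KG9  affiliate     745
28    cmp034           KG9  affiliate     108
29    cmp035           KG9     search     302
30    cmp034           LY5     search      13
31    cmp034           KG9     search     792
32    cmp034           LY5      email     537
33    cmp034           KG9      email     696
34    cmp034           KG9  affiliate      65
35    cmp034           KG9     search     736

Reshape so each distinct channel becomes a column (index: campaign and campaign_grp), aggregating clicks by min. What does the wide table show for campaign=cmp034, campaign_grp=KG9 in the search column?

Rows with campaign=cmp034, campaign_grp=KG9 and channel=search: clicks values are 599, 792, 736.
min(599, 792, 736) = 599.

599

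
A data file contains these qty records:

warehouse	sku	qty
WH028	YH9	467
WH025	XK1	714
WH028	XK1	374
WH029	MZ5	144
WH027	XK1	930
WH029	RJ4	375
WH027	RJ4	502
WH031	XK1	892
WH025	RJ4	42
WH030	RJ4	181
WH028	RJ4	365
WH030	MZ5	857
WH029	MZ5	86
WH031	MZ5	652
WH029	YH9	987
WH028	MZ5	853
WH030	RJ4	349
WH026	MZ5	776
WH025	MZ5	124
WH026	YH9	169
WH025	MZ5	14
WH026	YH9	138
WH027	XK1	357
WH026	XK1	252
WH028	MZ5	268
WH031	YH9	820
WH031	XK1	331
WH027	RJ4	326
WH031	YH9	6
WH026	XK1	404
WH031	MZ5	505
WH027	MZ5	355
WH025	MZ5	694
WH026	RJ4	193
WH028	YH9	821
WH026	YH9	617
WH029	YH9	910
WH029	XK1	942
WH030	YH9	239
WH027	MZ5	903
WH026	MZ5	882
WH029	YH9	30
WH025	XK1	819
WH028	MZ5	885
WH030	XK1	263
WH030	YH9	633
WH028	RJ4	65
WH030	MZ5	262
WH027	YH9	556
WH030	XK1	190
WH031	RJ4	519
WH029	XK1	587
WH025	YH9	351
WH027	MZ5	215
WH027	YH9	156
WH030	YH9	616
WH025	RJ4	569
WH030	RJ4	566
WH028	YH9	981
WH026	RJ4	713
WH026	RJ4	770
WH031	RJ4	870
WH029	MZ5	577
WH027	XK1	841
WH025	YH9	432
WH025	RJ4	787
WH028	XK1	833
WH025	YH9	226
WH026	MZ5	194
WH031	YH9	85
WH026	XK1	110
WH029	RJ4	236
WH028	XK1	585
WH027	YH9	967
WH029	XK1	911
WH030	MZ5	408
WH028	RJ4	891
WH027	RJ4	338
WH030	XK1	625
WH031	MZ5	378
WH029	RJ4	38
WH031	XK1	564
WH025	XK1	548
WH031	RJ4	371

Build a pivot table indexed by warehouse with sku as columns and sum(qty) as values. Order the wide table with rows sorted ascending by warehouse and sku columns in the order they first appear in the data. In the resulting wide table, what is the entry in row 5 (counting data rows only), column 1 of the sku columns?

1927

With rows sorted ascending by warehouse, row 5 is warehouse=WH029. sku columns in first-appearance order: YH9, XK1, MZ5, RJ4; column 1 is YH9.
Long rows with warehouse=WH029, sku=YH9: 987 + 910 + 30 = 1927.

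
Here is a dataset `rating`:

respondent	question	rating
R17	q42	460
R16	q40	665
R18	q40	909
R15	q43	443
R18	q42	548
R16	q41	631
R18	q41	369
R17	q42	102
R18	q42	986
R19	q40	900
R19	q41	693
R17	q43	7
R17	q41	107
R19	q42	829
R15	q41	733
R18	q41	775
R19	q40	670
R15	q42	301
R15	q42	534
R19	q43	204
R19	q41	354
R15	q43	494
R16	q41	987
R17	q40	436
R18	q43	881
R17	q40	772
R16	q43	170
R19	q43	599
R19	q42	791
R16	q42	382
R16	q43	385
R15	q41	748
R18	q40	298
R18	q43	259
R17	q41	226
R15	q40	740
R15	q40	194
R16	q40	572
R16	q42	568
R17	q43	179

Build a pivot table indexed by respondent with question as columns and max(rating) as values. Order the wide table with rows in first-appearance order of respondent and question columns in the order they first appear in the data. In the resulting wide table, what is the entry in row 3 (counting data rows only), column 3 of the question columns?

With rows in first-appearance order of respondent, row 3 is respondent=R18. question columns in first-appearance order: q42, q40, q43, q41; column 3 is q43.
Long rows with respondent=R18, question=q43: max(881, 259) = 881.

881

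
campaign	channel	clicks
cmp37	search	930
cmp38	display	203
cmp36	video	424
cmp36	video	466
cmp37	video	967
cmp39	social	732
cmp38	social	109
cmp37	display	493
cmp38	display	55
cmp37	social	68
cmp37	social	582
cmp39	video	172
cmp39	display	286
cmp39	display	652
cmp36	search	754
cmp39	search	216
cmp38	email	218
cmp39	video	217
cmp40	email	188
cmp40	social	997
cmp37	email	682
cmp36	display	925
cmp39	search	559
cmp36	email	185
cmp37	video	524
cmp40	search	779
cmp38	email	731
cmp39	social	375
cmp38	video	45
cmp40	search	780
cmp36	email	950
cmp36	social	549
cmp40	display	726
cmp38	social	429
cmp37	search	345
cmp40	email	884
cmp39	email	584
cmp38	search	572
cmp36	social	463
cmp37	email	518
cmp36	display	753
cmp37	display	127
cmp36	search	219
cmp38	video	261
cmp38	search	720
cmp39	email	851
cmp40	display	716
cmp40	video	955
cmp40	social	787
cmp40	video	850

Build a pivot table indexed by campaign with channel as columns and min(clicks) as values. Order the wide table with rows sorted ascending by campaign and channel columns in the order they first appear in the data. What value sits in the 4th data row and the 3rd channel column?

With rows sorted ascending by campaign, row 4 is campaign=cmp39. channel columns in first-appearance order: search, display, video, social, email; column 3 is video.
Long rows with campaign=cmp39, channel=video: min(172, 217) = 172.

172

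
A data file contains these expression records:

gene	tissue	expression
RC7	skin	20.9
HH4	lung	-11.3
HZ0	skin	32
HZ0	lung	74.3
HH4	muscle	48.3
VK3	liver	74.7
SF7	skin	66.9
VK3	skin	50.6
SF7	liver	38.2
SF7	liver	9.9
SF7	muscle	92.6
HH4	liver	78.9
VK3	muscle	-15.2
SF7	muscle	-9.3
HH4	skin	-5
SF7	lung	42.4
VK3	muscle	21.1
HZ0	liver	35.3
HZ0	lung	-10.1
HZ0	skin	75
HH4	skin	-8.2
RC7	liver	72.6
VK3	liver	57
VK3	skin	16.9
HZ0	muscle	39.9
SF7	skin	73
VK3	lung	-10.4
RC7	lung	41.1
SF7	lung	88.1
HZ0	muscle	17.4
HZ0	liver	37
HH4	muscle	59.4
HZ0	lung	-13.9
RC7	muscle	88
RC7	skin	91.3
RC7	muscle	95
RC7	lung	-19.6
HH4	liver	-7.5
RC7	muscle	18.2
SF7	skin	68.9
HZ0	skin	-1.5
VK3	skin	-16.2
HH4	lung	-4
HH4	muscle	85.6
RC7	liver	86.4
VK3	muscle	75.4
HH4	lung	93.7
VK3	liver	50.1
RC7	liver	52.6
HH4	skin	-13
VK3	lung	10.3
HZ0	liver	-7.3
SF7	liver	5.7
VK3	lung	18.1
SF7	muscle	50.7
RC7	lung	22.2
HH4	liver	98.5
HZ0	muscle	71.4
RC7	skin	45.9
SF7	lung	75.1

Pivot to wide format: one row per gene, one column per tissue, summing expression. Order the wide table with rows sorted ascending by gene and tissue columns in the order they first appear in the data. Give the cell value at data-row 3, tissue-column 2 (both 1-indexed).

With rows sorted ascending by gene, row 3 is gene=RC7. tissue columns in first-appearance order: skin, lung, muscle, liver; column 2 is lung.
Long rows with gene=RC7, tissue=lung: 41.1 + -19.6 + 22.2 = 43.7.

43.7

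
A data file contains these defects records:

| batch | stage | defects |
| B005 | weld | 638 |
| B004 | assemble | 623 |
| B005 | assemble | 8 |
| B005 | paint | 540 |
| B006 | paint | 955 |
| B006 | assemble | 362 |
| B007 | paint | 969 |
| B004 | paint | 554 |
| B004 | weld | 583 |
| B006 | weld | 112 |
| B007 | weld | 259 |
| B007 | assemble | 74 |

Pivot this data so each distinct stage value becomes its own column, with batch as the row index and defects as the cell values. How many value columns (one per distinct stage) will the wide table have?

3

3 distinct stage values: paint, weld, assemble.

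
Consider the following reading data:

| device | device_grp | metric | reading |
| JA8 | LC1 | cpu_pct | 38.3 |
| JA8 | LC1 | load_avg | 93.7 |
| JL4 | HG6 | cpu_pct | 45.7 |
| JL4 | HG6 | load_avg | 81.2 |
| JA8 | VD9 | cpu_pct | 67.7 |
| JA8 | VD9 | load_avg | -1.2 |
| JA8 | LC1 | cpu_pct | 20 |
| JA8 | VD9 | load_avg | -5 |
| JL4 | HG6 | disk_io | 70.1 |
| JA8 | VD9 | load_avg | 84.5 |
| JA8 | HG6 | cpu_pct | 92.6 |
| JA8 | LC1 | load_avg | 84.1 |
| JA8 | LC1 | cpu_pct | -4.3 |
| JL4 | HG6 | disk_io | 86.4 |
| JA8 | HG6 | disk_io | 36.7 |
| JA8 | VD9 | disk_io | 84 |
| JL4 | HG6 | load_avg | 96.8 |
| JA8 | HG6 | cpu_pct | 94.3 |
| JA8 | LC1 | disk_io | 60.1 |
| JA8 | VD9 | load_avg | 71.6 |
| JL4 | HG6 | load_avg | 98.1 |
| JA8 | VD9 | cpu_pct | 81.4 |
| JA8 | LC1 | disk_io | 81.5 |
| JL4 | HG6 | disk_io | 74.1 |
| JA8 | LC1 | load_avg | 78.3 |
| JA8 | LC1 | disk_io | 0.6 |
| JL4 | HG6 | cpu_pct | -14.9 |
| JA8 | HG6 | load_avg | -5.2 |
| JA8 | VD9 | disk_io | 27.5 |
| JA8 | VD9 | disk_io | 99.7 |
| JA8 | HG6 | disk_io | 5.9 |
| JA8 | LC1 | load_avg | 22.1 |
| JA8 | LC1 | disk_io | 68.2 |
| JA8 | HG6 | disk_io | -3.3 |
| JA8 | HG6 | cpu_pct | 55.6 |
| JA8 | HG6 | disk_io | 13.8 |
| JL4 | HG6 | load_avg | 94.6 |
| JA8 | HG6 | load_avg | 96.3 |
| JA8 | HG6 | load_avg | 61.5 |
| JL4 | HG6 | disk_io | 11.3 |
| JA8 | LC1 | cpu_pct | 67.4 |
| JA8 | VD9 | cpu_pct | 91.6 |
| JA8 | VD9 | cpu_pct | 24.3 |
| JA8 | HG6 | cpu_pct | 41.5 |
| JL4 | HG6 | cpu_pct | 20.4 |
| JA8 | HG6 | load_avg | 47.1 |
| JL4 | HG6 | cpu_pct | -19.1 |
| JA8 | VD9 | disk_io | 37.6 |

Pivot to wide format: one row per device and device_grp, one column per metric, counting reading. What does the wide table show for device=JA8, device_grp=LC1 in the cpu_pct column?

Rows with device=JA8, device_grp=LC1 and metric=cpu_pct: reading values are 38.3, 20, -4.3, 67.4.
4 rows match — count = 4.

4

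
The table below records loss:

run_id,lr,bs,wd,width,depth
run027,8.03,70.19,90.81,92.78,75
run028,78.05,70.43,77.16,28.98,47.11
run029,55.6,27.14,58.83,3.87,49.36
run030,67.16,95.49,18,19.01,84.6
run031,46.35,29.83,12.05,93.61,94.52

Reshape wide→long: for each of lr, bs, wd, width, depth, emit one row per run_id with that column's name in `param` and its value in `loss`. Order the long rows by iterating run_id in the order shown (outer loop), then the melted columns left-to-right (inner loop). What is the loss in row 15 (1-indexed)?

25 rows total (5 × 5). Row 15: index ⌊(15-1)/5⌋ = 2 into run_id → run029; (15-1) mod 5 = 4 into the melted columns → depth.
So row 15 is (run029, depth, 49.36); loss = 49.36.

49.36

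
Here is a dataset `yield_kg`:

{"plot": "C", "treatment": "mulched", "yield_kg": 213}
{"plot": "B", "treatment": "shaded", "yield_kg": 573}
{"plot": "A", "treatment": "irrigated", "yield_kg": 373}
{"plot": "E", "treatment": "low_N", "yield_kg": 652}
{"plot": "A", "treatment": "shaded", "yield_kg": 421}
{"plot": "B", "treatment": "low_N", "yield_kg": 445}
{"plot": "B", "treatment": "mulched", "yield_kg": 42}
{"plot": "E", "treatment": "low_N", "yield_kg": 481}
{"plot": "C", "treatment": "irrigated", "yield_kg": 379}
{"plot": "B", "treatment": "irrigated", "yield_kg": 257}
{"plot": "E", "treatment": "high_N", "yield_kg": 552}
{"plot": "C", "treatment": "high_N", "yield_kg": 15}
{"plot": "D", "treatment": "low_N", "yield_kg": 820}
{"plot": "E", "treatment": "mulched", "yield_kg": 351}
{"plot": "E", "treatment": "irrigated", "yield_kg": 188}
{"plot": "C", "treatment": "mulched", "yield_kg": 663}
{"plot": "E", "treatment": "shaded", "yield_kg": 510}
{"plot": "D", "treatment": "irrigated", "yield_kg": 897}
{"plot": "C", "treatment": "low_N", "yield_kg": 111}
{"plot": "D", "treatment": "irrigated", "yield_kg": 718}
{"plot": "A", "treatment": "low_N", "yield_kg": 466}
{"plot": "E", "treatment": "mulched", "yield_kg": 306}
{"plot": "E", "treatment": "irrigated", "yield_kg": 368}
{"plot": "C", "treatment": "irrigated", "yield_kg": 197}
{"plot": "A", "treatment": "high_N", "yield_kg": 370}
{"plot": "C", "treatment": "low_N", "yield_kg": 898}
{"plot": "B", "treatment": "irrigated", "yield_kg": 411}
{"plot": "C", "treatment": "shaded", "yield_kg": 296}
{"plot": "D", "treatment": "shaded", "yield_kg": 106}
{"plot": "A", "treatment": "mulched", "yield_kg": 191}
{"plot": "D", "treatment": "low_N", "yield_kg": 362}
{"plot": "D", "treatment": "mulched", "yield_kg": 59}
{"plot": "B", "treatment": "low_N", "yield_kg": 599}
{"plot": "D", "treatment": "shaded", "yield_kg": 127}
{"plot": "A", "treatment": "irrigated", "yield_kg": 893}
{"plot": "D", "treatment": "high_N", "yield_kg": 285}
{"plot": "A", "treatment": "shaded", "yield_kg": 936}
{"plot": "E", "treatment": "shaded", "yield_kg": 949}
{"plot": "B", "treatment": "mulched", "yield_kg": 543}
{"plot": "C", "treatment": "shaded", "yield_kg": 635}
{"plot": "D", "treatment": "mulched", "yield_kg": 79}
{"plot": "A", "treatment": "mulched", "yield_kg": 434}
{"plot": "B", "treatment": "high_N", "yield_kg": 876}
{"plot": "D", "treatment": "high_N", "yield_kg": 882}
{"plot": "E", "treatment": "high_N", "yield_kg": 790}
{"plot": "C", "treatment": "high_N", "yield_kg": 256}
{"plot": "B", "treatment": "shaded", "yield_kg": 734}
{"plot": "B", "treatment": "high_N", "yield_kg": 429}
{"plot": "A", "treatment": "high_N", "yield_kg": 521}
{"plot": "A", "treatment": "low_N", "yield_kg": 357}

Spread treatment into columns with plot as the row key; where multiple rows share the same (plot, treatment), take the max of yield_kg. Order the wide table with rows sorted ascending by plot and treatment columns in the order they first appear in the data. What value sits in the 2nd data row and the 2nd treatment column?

With rows sorted ascending by plot, row 2 is plot=B. treatment columns in first-appearance order: mulched, shaded, irrigated, low_N, high_N; column 2 is shaded.
Long rows with plot=B, treatment=shaded: max(573, 734) = 734.

734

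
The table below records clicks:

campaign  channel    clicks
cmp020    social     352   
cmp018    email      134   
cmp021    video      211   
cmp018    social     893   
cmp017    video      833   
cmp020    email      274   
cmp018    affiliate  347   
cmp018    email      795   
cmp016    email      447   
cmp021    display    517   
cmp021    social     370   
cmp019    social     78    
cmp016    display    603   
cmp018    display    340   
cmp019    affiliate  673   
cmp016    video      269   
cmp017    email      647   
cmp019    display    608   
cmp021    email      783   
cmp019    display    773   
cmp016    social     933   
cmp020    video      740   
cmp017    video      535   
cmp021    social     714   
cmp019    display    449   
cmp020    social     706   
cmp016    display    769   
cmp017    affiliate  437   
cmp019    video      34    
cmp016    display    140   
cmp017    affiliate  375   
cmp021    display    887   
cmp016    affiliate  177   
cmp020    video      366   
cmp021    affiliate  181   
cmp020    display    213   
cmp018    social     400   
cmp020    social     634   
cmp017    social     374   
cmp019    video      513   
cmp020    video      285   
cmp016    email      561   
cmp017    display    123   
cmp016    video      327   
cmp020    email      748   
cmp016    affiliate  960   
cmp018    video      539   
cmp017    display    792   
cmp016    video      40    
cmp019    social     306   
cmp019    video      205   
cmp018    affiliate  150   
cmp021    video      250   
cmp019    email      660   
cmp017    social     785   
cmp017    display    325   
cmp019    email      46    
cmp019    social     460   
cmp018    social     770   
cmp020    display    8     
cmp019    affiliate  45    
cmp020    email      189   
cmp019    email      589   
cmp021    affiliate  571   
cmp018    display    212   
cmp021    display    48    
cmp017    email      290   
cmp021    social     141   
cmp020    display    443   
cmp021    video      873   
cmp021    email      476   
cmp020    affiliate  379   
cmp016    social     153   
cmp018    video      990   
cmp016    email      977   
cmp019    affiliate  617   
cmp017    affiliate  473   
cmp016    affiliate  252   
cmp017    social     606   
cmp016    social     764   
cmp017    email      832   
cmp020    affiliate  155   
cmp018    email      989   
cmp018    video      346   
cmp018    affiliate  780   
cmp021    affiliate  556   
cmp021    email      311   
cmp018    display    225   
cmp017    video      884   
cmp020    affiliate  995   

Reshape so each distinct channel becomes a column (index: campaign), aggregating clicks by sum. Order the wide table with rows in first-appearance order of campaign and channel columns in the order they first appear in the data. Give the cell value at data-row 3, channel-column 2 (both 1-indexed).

With rows in first-appearance order of campaign, row 3 is campaign=cmp021. channel columns in first-appearance order: social, email, video, affiliate, display; column 2 is email.
Long rows with campaign=cmp021, channel=email: 783 + 476 + 311 = 1570.

1570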